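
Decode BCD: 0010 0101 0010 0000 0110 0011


Each 4-bit group → digit:
  0010 → 2
  0101 → 5
  0010 → 2
  0000 → 0
  0110 → 6
  0011 → 3
= 252063


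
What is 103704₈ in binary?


Each octal digit → 3 binary bits:
  1 = 001
  0 = 000
  3 = 011
  7 = 111
  0 = 000
  4 = 100
Concatenate: 001 000 011 111 000 100
= 001000011111000100


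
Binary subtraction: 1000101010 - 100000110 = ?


Align and subtract column by column (LSB to MSB, borrowing when needed):
  1000101010
- 0100000110
  ----------
  col 0: (0 - 0 borrow-in) - 0 → 0 - 0 = 0, borrow out 0
  col 1: (1 - 0 borrow-in) - 1 → 1 - 1 = 0, borrow out 0
  col 2: (0 - 0 borrow-in) - 1 → borrow from next column: (0+2) - 1 = 1, borrow out 1
  col 3: (1 - 1 borrow-in) - 0 → 0 - 0 = 0, borrow out 0
  col 4: (0 - 0 borrow-in) - 0 → 0 - 0 = 0, borrow out 0
  col 5: (1 - 0 borrow-in) - 0 → 1 - 0 = 1, borrow out 0
  col 6: (0 - 0 borrow-in) - 0 → 0 - 0 = 0, borrow out 0
  col 7: (0 - 0 borrow-in) - 0 → 0 - 0 = 0, borrow out 0
  col 8: (0 - 0 borrow-in) - 1 → borrow from next column: (0+2) - 1 = 1, borrow out 1
  col 9: (1 - 1 borrow-in) - 0 → 0 - 0 = 0, borrow out 0
Reading bits MSB→LSB: 0100100100
Strip leading zeros: 100100100
= 100100100


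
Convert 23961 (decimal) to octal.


Divide by 8 repeatedly:
23961 ÷ 8 = 2995 remainder 1
2995 ÷ 8 = 374 remainder 3
374 ÷ 8 = 46 remainder 6
46 ÷ 8 = 5 remainder 6
5 ÷ 8 = 0 remainder 5
Reading remainders bottom-up:
= 0o56631


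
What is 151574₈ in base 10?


Positional values:
Position 0: 4 × 8^0 = 4
Position 1: 7 × 8^1 = 56
Position 2: 5 × 8^2 = 320
Position 3: 1 × 8^3 = 512
Position 4: 5 × 8^4 = 20480
Position 5: 1 × 8^5 = 32768
Sum = 4 + 56 + 320 + 512 + 20480 + 32768
= 54140


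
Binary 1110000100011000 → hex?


Group into 4-bit nibbles: 1110000100011000
  1110 = E
  0001 = 1
  0001 = 1
  1000 = 8
= 0xE118


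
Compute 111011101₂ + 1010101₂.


Align and add column by column (LSB to MSB, carry propagating):
  0111011101
+ 0001010101
  ----------
  col 0: 1 + 1 + 0 (carry in) = 2 → bit 0, carry out 1
  col 1: 0 + 0 + 1 (carry in) = 1 → bit 1, carry out 0
  col 2: 1 + 1 + 0 (carry in) = 2 → bit 0, carry out 1
  col 3: 1 + 0 + 1 (carry in) = 2 → bit 0, carry out 1
  col 4: 1 + 1 + 1 (carry in) = 3 → bit 1, carry out 1
  col 5: 0 + 0 + 1 (carry in) = 1 → bit 1, carry out 0
  col 6: 1 + 1 + 0 (carry in) = 2 → bit 0, carry out 1
  col 7: 1 + 0 + 1 (carry in) = 2 → bit 0, carry out 1
  col 8: 1 + 0 + 1 (carry in) = 2 → bit 0, carry out 1
  col 9: 0 + 0 + 1 (carry in) = 1 → bit 1, carry out 0
Reading bits MSB→LSB: 1000110010
Strip leading zeros: 1000110010
= 1000110010


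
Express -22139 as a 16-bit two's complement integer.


Original: 0101011001111011
Step 1 - Invert all bits: 1010100110000100
Step 2 - Add 1: 1010100110000100 + 1
= 1010100110000101 (represents -22139)


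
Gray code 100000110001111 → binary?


Gray code: 100000110001111
MSB stays the same: 1
Each subsequent bit = prev_binary XOR current_gray:
  B[1] = 1 XOR 0 = 1
  B[2] = 1 XOR 0 = 1
  B[3] = 1 XOR 0 = 1
  B[4] = 1 XOR 0 = 1
  B[5] = 1 XOR 0 = 1
  B[6] = 1 XOR 1 = 0
  B[7] = 0 XOR 1 = 1
  B[8] = 1 XOR 0 = 1
  B[9] = 1 XOR 0 = 1
  B[10] = 1 XOR 0 = 1
  B[11] = 1 XOR 1 = 0
  B[12] = 0 XOR 1 = 1
  B[13] = 1 XOR 1 = 0
  B[14] = 0 XOR 1 = 1
= 111111011110101 (32501 decimal)


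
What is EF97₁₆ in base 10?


Positional values:
Position 0: 7 × 16^0 = 7 × 1 = 7
Position 1: 9 × 16^1 = 9 × 16 = 144
Position 2: F × 16^2 = 15 × 256 = 3840
Position 3: E × 16^3 = 14 × 4096 = 57344
Sum = 7 + 144 + 3840 + 57344
= 61335


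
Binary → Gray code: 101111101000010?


Binary: 101111101000010
Gray code: G = B XOR (B >> 1)
B >> 1 = 010111110100001
101111101000010 XOR 010111110100001:
  1 XOR 0 = 1
  0 XOR 1 = 1
  1 XOR 0 = 1
  1 XOR 1 = 0
  1 XOR 1 = 0
  1 XOR 1 = 0
  1 XOR 1 = 0
  0 XOR 1 = 1
  1 XOR 0 = 1
  0 XOR 1 = 1
  0 XOR 0 = 0
  0 XOR 0 = 0
  0 XOR 0 = 0
  1 XOR 0 = 1
  0 XOR 1 = 1
= 111000011100011


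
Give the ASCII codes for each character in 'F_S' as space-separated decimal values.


String: 'F_S'  (3 characters)
Per-character ASCII lookup:
  'F': uppercase starts at 65: 'F' = 65 + 5 = 70
  '_': special character: '_' = 95
  'S': uppercase starts at 65: 'S' = 65 + 18 = 83
= 70 95 83


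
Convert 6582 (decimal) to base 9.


Divide by 9 repeatedly:
6582 ÷ 9 = 731 remainder 3
731 ÷ 9 = 81 remainder 2
81 ÷ 9 = 9 remainder 0
9 ÷ 9 = 1 remainder 0
1 ÷ 9 = 0 remainder 1
Reading remainders bottom-up:
= 10023


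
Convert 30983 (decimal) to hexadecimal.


Divide by 16 repeatedly:
30983 ÷ 16 = 1936 remainder 7 (7)
1936 ÷ 16 = 121 remainder 0 (0)
121 ÷ 16 = 7 remainder 9 (9)
7 ÷ 16 = 0 remainder 7 (7)
Reading remainders bottom-up:
= 0x7907


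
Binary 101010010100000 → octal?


Group into 3-bit groups: 101010010100000
  101 = 5
  010 = 2
  010 = 2
  100 = 4
  000 = 0
= 0o52240


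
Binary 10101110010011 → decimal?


Positional values:
Bit 0: 1 × 2^0 = 1
Bit 1: 1 × 2^1 = 2
Bit 4: 1 × 2^4 = 16
Bit 7: 1 × 2^7 = 128
Bit 8: 1 × 2^8 = 256
Bit 9: 1 × 2^9 = 512
Bit 11: 1 × 2^11 = 2048
Bit 13: 1 × 2^13 = 8192
Sum = 1 + 2 + 16 + 128 + 256 + 512 + 2048 + 8192
= 11155


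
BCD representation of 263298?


Each digit → 4-bit binary:
  2 → 0010
  6 → 0110
  3 → 0011
  2 → 0010
  9 → 1001
  8 → 1000
= 0010 0110 0011 0010 1001 1000


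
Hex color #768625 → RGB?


Hex: #768625
R = 76₁₆ = 118
G = 86₁₆ = 134
B = 25₁₆ = 37
= RGB(118, 134, 37)


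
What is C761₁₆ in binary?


Each hex digit → 4 binary bits:
  C = 1100
  7 = 0111
  6 = 0110
  1 = 0001
Concatenate: 1100 0111 0110 0001
= 1100011101100001


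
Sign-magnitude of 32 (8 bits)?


Sign bit: 0 (positive)
Magnitude: 32 = 0100000
= 00100000


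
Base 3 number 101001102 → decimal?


Positional values (base 3):
  2 × 3^0 = 2 × 1 = 2
  0 × 3^1 = 0 × 3 = 0
  1 × 3^2 = 1 × 9 = 9
  1 × 3^3 = 1 × 27 = 27
  0 × 3^4 = 0 × 81 = 0
  0 × 3^5 = 0 × 243 = 0
  1 × 3^6 = 1 × 729 = 729
  0 × 3^7 = 0 × 2187 = 0
  1 × 3^8 = 1 × 6561 = 6561
Sum = 2 + 0 + 9 + 27 + 0 + 0 + 729 + 0 + 6561
= 7328


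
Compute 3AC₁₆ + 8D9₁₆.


Align and add column by column (LSB to MSB, each column mod 16 with carry):
  03AC
+ 08D9
  ----
  col 0: C(12) + 9(9) + 0 (carry in) = 21 → 5(5), carry out 1
  col 1: A(10) + D(13) + 1 (carry in) = 24 → 8(8), carry out 1
  col 2: 3(3) + 8(8) + 1 (carry in) = 12 → C(12), carry out 0
  col 3: 0(0) + 0(0) + 0 (carry in) = 0 → 0(0), carry out 0
Reading digits MSB→LSB: 0C85
Strip leading zeros: C85
= 0xC85


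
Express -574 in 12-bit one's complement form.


Original: 001000111110
Invert all bits:
  bit 0: 0 → 1
  bit 1: 0 → 1
  bit 2: 1 → 0
  bit 3: 0 → 1
  bit 4: 0 → 1
  bit 5: 0 → 1
  bit 6: 1 → 0
  bit 7: 1 → 0
  bit 8: 1 → 0
  bit 9: 1 → 0
  bit 10: 1 → 0
  bit 11: 0 → 1
= 110111000001


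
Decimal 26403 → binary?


Divide by 2 repeatedly:
26403 ÷ 2 = 13201 remainder 1
13201 ÷ 2 = 6600 remainder 1
6600 ÷ 2 = 3300 remainder 0
3300 ÷ 2 = 1650 remainder 0
1650 ÷ 2 = 825 remainder 0
825 ÷ 2 = 412 remainder 1
412 ÷ 2 = 206 remainder 0
206 ÷ 2 = 103 remainder 0
103 ÷ 2 = 51 remainder 1
51 ÷ 2 = 25 remainder 1
25 ÷ 2 = 12 remainder 1
12 ÷ 2 = 6 remainder 0
6 ÷ 2 = 3 remainder 0
3 ÷ 2 = 1 remainder 1
1 ÷ 2 = 0 remainder 1
Reading remainders bottom-up:
= 110011100100011


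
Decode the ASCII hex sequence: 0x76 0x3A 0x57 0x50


Codes (hex): 0x76 0x3A 0x57 0x50
Per-code ASCII lookup:
  0x76 = 118  (range 97-122: lowercase, 118 - 97 = 21) → 'v'
  0x3A = 58  (special character) → ':'
  0x57 = 87  (range 65-90: uppercase, 87 - 65 = 22) → 'W'
  0x50 = 80  (range 65-90: uppercase, 80 - 65 = 15) → 'P'
= 'v:WP'


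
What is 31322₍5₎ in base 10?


Positional values (base 5):
  2 × 5^0 = 2 × 1 = 2
  2 × 5^1 = 2 × 5 = 10
  3 × 5^2 = 3 × 25 = 75
  1 × 5^3 = 1 × 125 = 125
  3 × 5^4 = 3 × 625 = 1875
Sum = 2 + 10 + 75 + 125 + 1875
= 2087


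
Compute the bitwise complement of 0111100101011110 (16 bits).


Original: 0111100101011110
Invert all bits:
  bit 0: 0 → 1
  bit 1: 1 → 0
  bit 2: 1 → 0
  bit 3: 1 → 0
  bit 4: 1 → 0
  bit 5: 0 → 1
  bit 6: 0 → 1
  bit 7: 1 → 0
  bit 8: 0 → 1
  bit 9: 1 → 0
  bit 10: 0 → 1
  bit 11: 1 → 0
  bit 12: 1 → 0
  bit 13: 1 → 0
  bit 14: 1 → 0
  bit 15: 0 → 1
= 1000011010100001


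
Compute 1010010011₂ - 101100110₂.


Align and subtract column by column (LSB to MSB, borrowing when needed):
  1010010011
- 0101100110
  ----------
  col 0: (1 - 0 borrow-in) - 0 → 1 - 0 = 1, borrow out 0
  col 1: (1 - 0 borrow-in) - 1 → 1 - 1 = 0, borrow out 0
  col 2: (0 - 0 borrow-in) - 1 → borrow from next column: (0+2) - 1 = 1, borrow out 1
  col 3: (0 - 1 borrow-in) - 0 → borrow from next column: (-1+2) - 0 = 1, borrow out 1
  col 4: (1 - 1 borrow-in) - 0 → 0 - 0 = 0, borrow out 0
  col 5: (0 - 0 borrow-in) - 1 → borrow from next column: (0+2) - 1 = 1, borrow out 1
  col 6: (0 - 1 borrow-in) - 1 → borrow from next column: (-1+2) - 1 = 0, borrow out 1
  col 7: (1 - 1 borrow-in) - 0 → 0 - 0 = 0, borrow out 0
  col 8: (0 - 0 borrow-in) - 1 → borrow from next column: (0+2) - 1 = 1, borrow out 1
  col 9: (1 - 1 borrow-in) - 0 → 0 - 0 = 0, borrow out 0
Reading bits MSB→LSB: 0100101101
Strip leading zeros: 100101101
= 100101101


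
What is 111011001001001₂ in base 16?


Group into 4-bit nibbles: 0111011001001001
  0111 = 7
  0110 = 6
  0100 = 4
  1001 = 9
= 0x7649


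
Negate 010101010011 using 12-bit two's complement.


Original: 010101010011
Step 1 - Invert all bits: 101010101100
Step 2 - Add 1: 101010101100 + 1
= 101010101101 (represents -1363)


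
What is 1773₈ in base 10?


Positional values:
Position 0: 3 × 8^0 = 3
Position 1: 7 × 8^1 = 56
Position 2: 7 × 8^2 = 448
Position 3: 1 × 8^3 = 512
Sum = 3 + 56 + 448 + 512
= 1019


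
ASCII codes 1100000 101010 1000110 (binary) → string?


Codes (binary): 1100000 101010 1000110
Per-code ASCII lookup:
  1100000 = 96  (special character) → '`'
  101010 = 42  (special character) → '*'
  1000110 = 70  (range 65-90: uppercase, 70 - 65 = 5) → 'F'
= '`*F'


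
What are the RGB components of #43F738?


Hex: #43F738
R = 43₁₆ = 67
G = F7₁₆ = 247
B = 38₁₆ = 56
= RGB(67, 247, 56)


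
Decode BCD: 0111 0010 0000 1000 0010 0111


Each 4-bit group → digit:
  0111 → 7
  0010 → 2
  0000 → 0
  1000 → 8
  0010 → 2
  0111 → 7
= 720827


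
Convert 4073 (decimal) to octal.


Divide by 8 repeatedly:
4073 ÷ 8 = 509 remainder 1
509 ÷ 8 = 63 remainder 5
63 ÷ 8 = 7 remainder 7
7 ÷ 8 = 0 remainder 7
Reading remainders bottom-up:
= 0o7751


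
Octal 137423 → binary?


Each octal digit → 3 binary bits:
  1 = 001
  3 = 011
  7 = 111
  4 = 100
  2 = 010
  3 = 011
Concatenate: 001 011 111 100 010 011
= 001011111100010011


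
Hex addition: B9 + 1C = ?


Align and add column by column (LSB to MSB, each column mod 16 with carry):
  0B9
+ 01C
  ---
  col 0: 9(9) + C(12) + 0 (carry in) = 21 → 5(5), carry out 1
  col 1: B(11) + 1(1) + 1 (carry in) = 13 → D(13), carry out 0
  col 2: 0(0) + 0(0) + 0 (carry in) = 0 → 0(0), carry out 0
Reading digits MSB→LSB: 0D5
Strip leading zeros: D5
= 0xD5


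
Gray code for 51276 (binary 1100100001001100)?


Binary: 1100100001001100
Gray code: G = B XOR (B >> 1)
B >> 1 = 0110010000100110
1100100001001100 XOR 0110010000100110:
  1 XOR 0 = 1
  1 XOR 1 = 0
  0 XOR 1 = 1
  0 XOR 0 = 0
  1 XOR 0 = 1
  0 XOR 1 = 1
  0 XOR 0 = 0
  0 XOR 0 = 0
  0 XOR 0 = 0
  1 XOR 0 = 1
  0 XOR 1 = 1
  0 XOR 0 = 0
  1 XOR 0 = 1
  1 XOR 1 = 0
  0 XOR 1 = 1
  0 XOR 0 = 0
= 1010110001101010


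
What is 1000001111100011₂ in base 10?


Positional values:
Bit 0: 1 × 2^0 = 1
Bit 1: 1 × 2^1 = 2
Bit 5: 1 × 2^5 = 32
Bit 6: 1 × 2^6 = 64
Bit 7: 1 × 2^7 = 128
Bit 8: 1 × 2^8 = 256
Bit 9: 1 × 2^9 = 512
Bit 15: 1 × 2^15 = 32768
Sum = 1 + 2 + 32 + 64 + 128 + 256 + 512 + 32768
= 33763


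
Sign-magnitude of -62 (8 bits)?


Sign bit: 1 (negative)
Magnitude: 62 = 0111110
= 10111110


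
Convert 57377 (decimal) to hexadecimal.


Divide by 16 repeatedly:
57377 ÷ 16 = 3586 remainder 1 (1)
3586 ÷ 16 = 224 remainder 2 (2)
224 ÷ 16 = 14 remainder 0 (0)
14 ÷ 16 = 0 remainder 14 (E)
Reading remainders bottom-up:
= 0xE021


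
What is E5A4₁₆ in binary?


Each hex digit → 4 binary bits:
  E = 1110
  5 = 0101
  A = 1010
  4 = 0100
Concatenate: 1110 0101 1010 0100
= 1110010110100100


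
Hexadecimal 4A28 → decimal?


Positional values:
Position 0: 8 × 16^0 = 8 × 1 = 8
Position 1: 2 × 16^1 = 2 × 16 = 32
Position 2: A × 16^2 = 10 × 256 = 2560
Position 3: 4 × 16^3 = 4 × 4096 = 16384
Sum = 8 + 32 + 2560 + 16384
= 18984


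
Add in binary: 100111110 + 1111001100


Align and add column by column (LSB to MSB, carry propagating):
  00100111110
+ 01111001100
  -----------
  col 0: 0 + 0 + 0 (carry in) = 0 → bit 0, carry out 0
  col 1: 1 + 0 + 0 (carry in) = 1 → bit 1, carry out 0
  col 2: 1 + 1 + 0 (carry in) = 2 → bit 0, carry out 1
  col 3: 1 + 1 + 1 (carry in) = 3 → bit 1, carry out 1
  col 4: 1 + 0 + 1 (carry in) = 2 → bit 0, carry out 1
  col 5: 1 + 0 + 1 (carry in) = 2 → bit 0, carry out 1
  col 6: 0 + 1 + 1 (carry in) = 2 → bit 0, carry out 1
  col 7: 0 + 1 + 1 (carry in) = 2 → bit 0, carry out 1
  col 8: 1 + 1 + 1 (carry in) = 3 → bit 1, carry out 1
  col 9: 0 + 1 + 1 (carry in) = 2 → bit 0, carry out 1
  col 10: 0 + 0 + 1 (carry in) = 1 → bit 1, carry out 0
Reading bits MSB→LSB: 10100001010
Strip leading zeros: 10100001010
= 10100001010


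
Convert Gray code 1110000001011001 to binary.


Gray code: 1110000001011001
MSB stays the same: 1
Each subsequent bit = prev_binary XOR current_gray:
  B[1] = 1 XOR 1 = 0
  B[2] = 0 XOR 1 = 1
  B[3] = 1 XOR 0 = 1
  B[4] = 1 XOR 0 = 1
  B[5] = 1 XOR 0 = 1
  B[6] = 1 XOR 0 = 1
  B[7] = 1 XOR 0 = 1
  B[8] = 1 XOR 0 = 1
  B[9] = 1 XOR 1 = 0
  B[10] = 0 XOR 0 = 0
  B[11] = 0 XOR 1 = 1
  B[12] = 1 XOR 1 = 0
  B[13] = 0 XOR 0 = 0
  B[14] = 0 XOR 0 = 0
  B[15] = 0 XOR 1 = 1
= 1011111110010001 (49041 decimal)


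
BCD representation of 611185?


Each digit → 4-bit binary:
  6 → 0110
  1 → 0001
  1 → 0001
  1 → 0001
  8 → 1000
  5 → 0101
= 0110 0001 0001 0001 1000 0101


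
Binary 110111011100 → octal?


Group into 3-bit groups: 110111011100
  110 = 6
  111 = 7
  011 = 3
  100 = 4
= 0o6734


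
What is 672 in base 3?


Divide by 3 repeatedly:
672 ÷ 3 = 224 remainder 0
224 ÷ 3 = 74 remainder 2
74 ÷ 3 = 24 remainder 2
24 ÷ 3 = 8 remainder 0
8 ÷ 3 = 2 remainder 2
2 ÷ 3 = 0 remainder 2
Reading remainders bottom-up:
= 220220


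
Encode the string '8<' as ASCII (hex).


String: '8<'  (2 characters)
Per-character ASCII lookup:
  '8': digits start at 48: '8' = 48 + 8 = 56 → 0x38
  '<': special character: '<' = 60 → 0x3C
= 0x38 0x3C


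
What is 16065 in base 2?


Divide by 2 repeatedly:
16065 ÷ 2 = 8032 remainder 1
8032 ÷ 2 = 4016 remainder 0
4016 ÷ 2 = 2008 remainder 0
2008 ÷ 2 = 1004 remainder 0
1004 ÷ 2 = 502 remainder 0
502 ÷ 2 = 251 remainder 0
251 ÷ 2 = 125 remainder 1
125 ÷ 2 = 62 remainder 1
62 ÷ 2 = 31 remainder 0
31 ÷ 2 = 15 remainder 1
15 ÷ 2 = 7 remainder 1
7 ÷ 2 = 3 remainder 1
3 ÷ 2 = 1 remainder 1
1 ÷ 2 = 0 remainder 1
Reading remainders bottom-up:
= 11111011000001


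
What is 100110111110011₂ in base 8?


Group into 3-bit groups: 100110111110011
  100 = 4
  110 = 6
  111 = 7
  110 = 6
  011 = 3
= 0o46763


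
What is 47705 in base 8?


Divide by 8 repeatedly:
47705 ÷ 8 = 5963 remainder 1
5963 ÷ 8 = 745 remainder 3
745 ÷ 8 = 93 remainder 1
93 ÷ 8 = 11 remainder 5
11 ÷ 8 = 1 remainder 3
1 ÷ 8 = 0 remainder 1
Reading remainders bottom-up:
= 0o135131


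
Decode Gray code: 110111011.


Gray code: 110111011
MSB stays the same: 1
Each subsequent bit = prev_binary XOR current_gray:
  B[1] = 1 XOR 1 = 0
  B[2] = 0 XOR 0 = 0
  B[3] = 0 XOR 1 = 1
  B[4] = 1 XOR 1 = 0
  B[5] = 0 XOR 1 = 1
  B[6] = 1 XOR 0 = 1
  B[7] = 1 XOR 1 = 0
  B[8] = 0 XOR 1 = 1
= 100101101 (301 decimal)


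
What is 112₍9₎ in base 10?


Positional values (base 9):
  2 × 9^0 = 2 × 1 = 2
  1 × 9^1 = 1 × 9 = 9
  1 × 9^2 = 1 × 81 = 81
Sum = 2 + 9 + 81
= 92


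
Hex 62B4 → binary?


Each hex digit → 4 binary bits:
  6 = 0110
  2 = 0010
  B = 1011
  4 = 0100
Concatenate: 0110 0010 1011 0100
= 0110001010110100


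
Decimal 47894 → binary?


Divide by 2 repeatedly:
47894 ÷ 2 = 23947 remainder 0
23947 ÷ 2 = 11973 remainder 1
11973 ÷ 2 = 5986 remainder 1
5986 ÷ 2 = 2993 remainder 0
2993 ÷ 2 = 1496 remainder 1
1496 ÷ 2 = 748 remainder 0
748 ÷ 2 = 374 remainder 0
374 ÷ 2 = 187 remainder 0
187 ÷ 2 = 93 remainder 1
93 ÷ 2 = 46 remainder 1
46 ÷ 2 = 23 remainder 0
23 ÷ 2 = 11 remainder 1
11 ÷ 2 = 5 remainder 1
5 ÷ 2 = 2 remainder 1
2 ÷ 2 = 1 remainder 0
1 ÷ 2 = 0 remainder 1
Reading remainders bottom-up:
= 1011101100010110


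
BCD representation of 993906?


Each digit → 4-bit binary:
  9 → 1001
  9 → 1001
  3 → 0011
  9 → 1001
  0 → 0000
  6 → 0110
= 1001 1001 0011 1001 0000 0110


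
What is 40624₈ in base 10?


Positional values:
Position 0: 4 × 8^0 = 4
Position 1: 2 × 8^1 = 16
Position 2: 6 × 8^2 = 384
Position 3: 0 × 8^3 = 0
Position 4: 4 × 8^4 = 16384
Sum = 4 + 16 + 384 + 0 + 16384
= 16788


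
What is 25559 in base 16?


Divide by 16 repeatedly:
25559 ÷ 16 = 1597 remainder 7 (7)
1597 ÷ 16 = 99 remainder 13 (D)
99 ÷ 16 = 6 remainder 3 (3)
6 ÷ 16 = 0 remainder 6 (6)
Reading remainders bottom-up:
= 0x63D7


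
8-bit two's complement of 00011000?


Original: 00011000
Step 1 - Invert all bits: 11100111
Step 2 - Add 1: 11100111 + 1
= 11101000 (represents -24)


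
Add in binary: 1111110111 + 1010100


Align and add column by column (LSB to MSB, carry propagating):
  01111110111
+ 00001010100
  -----------
  col 0: 1 + 0 + 0 (carry in) = 1 → bit 1, carry out 0
  col 1: 1 + 0 + 0 (carry in) = 1 → bit 1, carry out 0
  col 2: 1 + 1 + 0 (carry in) = 2 → bit 0, carry out 1
  col 3: 0 + 0 + 1 (carry in) = 1 → bit 1, carry out 0
  col 4: 1 + 1 + 0 (carry in) = 2 → bit 0, carry out 1
  col 5: 1 + 0 + 1 (carry in) = 2 → bit 0, carry out 1
  col 6: 1 + 1 + 1 (carry in) = 3 → bit 1, carry out 1
  col 7: 1 + 0 + 1 (carry in) = 2 → bit 0, carry out 1
  col 8: 1 + 0 + 1 (carry in) = 2 → bit 0, carry out 1
  col 9: 1 + 0 + 1 (carry in) = 2 → bit 0, carry out 1
  col 10: 0 + 0 + 1 (carry in) = 1 → bit 1, carry out 0
Reading bits MSB→LSB: 10001001011
Strip leading zeros: 10001001011
= 10001001011


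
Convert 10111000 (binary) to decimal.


Positional values:
Bit 3: 1 × 2^3 = 8
Bit 4: 1 × 2^4 = 16
Bit 5: 1 × 2^5 = 32
Bit 7: 1 × 2^7 = 128
Sum = 8 + 16 + 32 + 128
= 184


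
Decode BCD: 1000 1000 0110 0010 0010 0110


Each 4-bit group → digit:
  1000 → 8
  1000 → 8
  0110 → 6
  0010 → 2
  0010 → 2
  0110 → 6
= 886226


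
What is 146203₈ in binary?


Each octal digit → 3 binary bits:
  1 = 001
  4 = 100
  6 = 110
  2 = 010
  0 = 000
  3 = 011
Concatenate: 001 100 110 010 000 011
= 001100110010000011


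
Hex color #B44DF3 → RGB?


Hex: #B44DF3
R = B4₁₆ = 180
G = 4D₁₆ = 77
B = F3₁₆ = 243
= RGB(180, 77, 243)


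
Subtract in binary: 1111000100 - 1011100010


Align and subtract column by column (LSB to MSB, borrowing when needed):
  1111000100
- 1011100010
  ----------
  col 0: (0 - 0 borrow-in) - 0 → 0 - 0 = 0, borrow out 0
  col 1: (0 - 0 borrow-in) - 1 → borrow from next column: (0+2) - 1 = 1, borrow out 1
  col 2: (1 - 1 borrow-in) - 0 → 0 - 0 = 0, borrow out 0
  col 3: (0 - 0 borrow-in) - 0 → 0 - 0 = 0, borrow out 0
  col 4: (0 - 0 borrow-in) - 0 → 0 - 0 = 0, borrow out 0
  col 5: (0 - 0 borrow-in) - 1 → borrow from next column: (0+2) - 1 = 1, borrow out 1
  col 6: (1 - 1 borrow-in) - 1 → borrow from next column: (0+2) - 1 = 1, borrow out 1
  col 7: (1 - 1 borrow-in) - 1 → borrow from next column: (0+2) - 1 = 1, borrow out 1
  col 8: (1 - 1 borrow-in) - 0 → 0 - 0 = 0, borrow out 0
  col 9: (1 - 0 borrow-in) - 1 → 1 - 1 = 0, borrow out 0
Reading bits MSB→LSB: 0011100010
Strip leading zeros: 11100010
= 11100010


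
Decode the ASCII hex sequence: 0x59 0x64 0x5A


Codes (hex): 0x59 0x64 0x5A
Per-code ASCII lookup:
  0x59 = 89  (range 65-90: uppercase, 89 - 65 = 24) → 'Y'
  0x64 = 100  (range 97-122: lowercase, 100 - 97 = 3) → 'd'
  0x5A = 90  (range 65-90: uppercase, 90 - 65 = 25) → 'Z'
= 'YdZ'


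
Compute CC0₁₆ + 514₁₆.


Align and add column by column (LSB to MSB, each column mod 16 with carry):
  0CC0
+ 0514
  ----
  col 0: 0(0) + 4(4) + 0 (carry in) = 4 → 4(4), carry out 0
  col 1: C(12) + 1(1) + 0 (carry in) = 13 → D(13), carry out 0
  col 2: C(12) + 5(5) + 0 (carry in) = 17 → 1(1), carry out 1
  col 3: 0(0) + 0(0) + 1 (carry in) = 1 → 1(1), carry out 0
Reading digits MSB→LSB: 11D4
Strip leading zeros: 11D4
= 0x11D4


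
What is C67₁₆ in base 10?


Positional values:
Position 0: 7 × 16^0 = 7 × 1 = 7
Position 1: 6 × 16^1 = 6 × 16 = 96
Position 2: C × 16^2 = 12 × 256 = 3072
Sum = 7 + 96 + 3072
= 3175


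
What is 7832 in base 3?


Divide by 3 repeatedly:
7832 ÷ 3 = 2610 remainder 2
2610 ÷ 3 = 870 remainder 0
870 ÷ 3 = 290 remainder 0
290 ÷ 3 = 96 remainder 2
96 ÷ 3 = 32 remainder 0
32 ÷ 3 = 10 remainder 2
10 ÷ 3 = 3 remainder 1
3 ÷ 3 = 1 remainder 0
1 ÷ 3 = 0 remainder 1
Reading remainders bottom-up:
= 101202002


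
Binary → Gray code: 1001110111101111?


Binary: 1001110111101111
Gray code: G = B XOR (B >> 1)
B >> 1 = 0100111011110111
1001110111101111 XOR 0100111011110111:
  1 XOR 0 = 1
  0 XOR 1 = 1
  0 XOR 0 = 0
  1 XOR 0 = 1
  1 XOR 1 = 0
  1 XOR 1 = 0
  0 XOR 1 = 1
  1 XOR 0 = 1
  1 XOR 1 = 0
  1 XOR 1 = 0
  1 XOR 1 = 0
  0 XOR 1 = 1
  1 XOR 0 = 1
  1 XOR 1 = 0
  1 XOR 1 = 0
  1 XOR 1 = 0
= 1101001100011000


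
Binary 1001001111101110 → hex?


Group into 4-bit nibbles: 1001001111101110
  1001 = 9
  0011 = 3
  1110 = E
  1110 = E
= 0x93EE


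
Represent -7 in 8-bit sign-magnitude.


Sign bit: 1 (negative)
Magnitude: 7 = 0000111
= 10000111


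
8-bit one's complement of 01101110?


Original: 01101110
Invert all bits:
  bit 0: 0 → 1
  bit 1: 1 → 0
  bit 2: 1 → 0
  bit 3: 0 → 1
  bit 4: 1 → 0
  bit 5: 1 → 0
  bit 6: 1 → 0
  bit 7: 0 → 1
= 10010001


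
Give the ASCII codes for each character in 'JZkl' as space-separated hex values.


String: 'JZkl'  (4 characters)
Per-character ASCII lookup:
  'J': uppercase starts at 65: 'J' = 65 + 9 = 74 → 0x4A
  'Z': uppercase starts at 65: 'Z' = 65 + 25 = 90 → 0x5A
  'k': lowercase starts at 97: 'k' = 97 + 10 = 107 → 0x6B
  'l': lowercase starts at 97: 'l' = 97 + 11 = 108 → 0x6C
= 0x4A 0x5A 0x6B 0x6C


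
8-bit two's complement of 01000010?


Original: 01000010
Step 1 - Invert all bits: 10111101
Step 2 - Add 1: 10111101 + 1
= 10111110 (represents -66)


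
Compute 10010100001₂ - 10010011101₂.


Align and subtract column by column (LSB to MSB, borrowing when needed):
  10010100001
- 10010011101
  -----------
  col 0: (1 - 0 borrow-in) - 1 → 1 - 1 = 0, borrow out 0
  col 1: (0 - 0 borrow-in) - 0 → 0 - 0 = 0, borrow out 0
  col 2: (0 - 0 borrow-in) - 1 → borrow from next column: (0+2) - 1 = 1, borrow out 1
  col 3: (0 - 1 borrow-in) - 1 → borrow from next column: (-1+2) - 1 = 0, borrow out 1
  col 4: (0 - 1 borrow-in) - 1 → borrow from next column: (-1+2) - 1 = 0, borrow out 1
  col 5: (1 - 1 borrow-in) - 0 → 0 - 0 = 0, borrow out 0
  col 6: (0 - 0 borrow-in) - 0 → 0 - 0 = 0, borrow out 0
  col 7: (1 - 0 borrow-in) - 1 → 1 - 1 = 0, borrow out 0
  col 8: (0 - 0 borrow-in) - 0 → 0 - 0 = 0, borrow out 0
  col 9: (0 - 0 borrow-in) - 0 → 0 - 0 = 0, borrow out 0
  col 10: (1 - 0 borrow-in) - 1 → 1 - 1 = 0, borrow out 0
Reading bits MSB→LSB: 00000000100
Strip leading zeros: 100
= 100


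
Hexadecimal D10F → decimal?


Positional values:
Position 0: F × 16^0 = 15 × 1 = 15
Position 1: 0 × 16^1 = 0 × 16 = 0
Position 2: 1 × 16^2 = 1 × 256 = 256
Position 3: D × 16^3 = 13 × 4096 = 53248
Sum = 15 + 0 + 256 + 53248
= 53519


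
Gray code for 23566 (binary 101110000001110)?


Binary: 101110000001110
Gray code: G = B XOR (B >> 1)
B >> 1 = 010111000000111
101110000001110 XOR 010111000000111:
  1 XOR 0 = 1
  0 XOR 1 = 1
  1 XOR 0 = 1
  1 XOR 1 = 0
  1 XOR 1 = 0
  0 XOR 1 = 1
  0 XOR 0 = 0
  0 XOR 0 = 0
  0 XOR 0 = 0
  0 XOR 0 = 0
  0 XOR 0 = 0
  1 XOR 0 = 1
  1 XOR 1 = 0
  1 XOR 1 = 0
  0 XOR 1 = 1
= 111001000001001


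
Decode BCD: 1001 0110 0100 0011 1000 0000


Each 4-bit group → digit:
  1001 → 9
  0110 → 6
  0100 → 4
  0011 → 3
  1000 → 8
  0000 → 0
= 964380


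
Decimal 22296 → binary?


Divide by 2 repeatedly:
22296 ÷ 2 = 11148 remainder 0
11148 ÷ 2 = 5574 remainder 0
5574 ÷ 2 = 2787 remainder 0
2787 ÷ 2 = 1393 remainder 1
1393 ÷ 2 = 696 remainder 1
696 ÷ 2 = 348 remainder 0
348 ÷ 2 = 174 remainder 0
174 ÷ 2 = 87 remainder 0
87 ÷ 2 = 43 remainder 1
43 ÷ 2 = 21 remainder 1
21 ÷ 2 = 10 remainder 1
10 ÷ 2 = 5 remainder 0
5 ÷ 2 = 2 remainder 1
2 ÷ 2 = 1 remainder 0
1 ÷ 2 = 0 remainder 1
Reading remainders bottom-up:
= 101011100011000


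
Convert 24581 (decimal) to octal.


Divide by 8 repeatedly:
24581 ÷ 8 = 3072 remainder 5
3072 ÷ 8 = 384 remainder 0
384 ÷ 8 = 48 remainder 0
48 ÷ 8 = 6 remainder 0
6 ÷ 8 = 0 remainder 6
Reading remainders bottom-up:
= 0o60005


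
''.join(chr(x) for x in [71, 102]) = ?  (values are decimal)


Codes (decimal): 71 102
Per-code ASCII lookup:
  71  (range 65-90: uppercase, 71 - 65 = 6) → 'G'
  102  (range 97-122: lowercase, 102 - 97 = 5) → 'f'
= 'Gf'


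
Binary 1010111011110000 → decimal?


Positional values:
Bit 4: 1 × 2^4 = 16
Bit 5: 1 × 2^5 = 32
Bit 6: 1 × 2^6 = 64
Bit 7: 1 × 2^7 = 128
Bit 9: 1 × 2^9 = 512
Bit 10: 1 × 2^10 = 1024
Bit 11: 1 × 2^11 = 2048
Bit 13: 1 × 2^13 = 8192
Bit 15: 1 × 2^15 = 32768
Sum = 16 + 32 + 64 + 128 + 512 + 1024 + 2048 + 8192 + 32768
= 44784


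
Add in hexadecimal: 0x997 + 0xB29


Align and add column by column (LSB to MSB, each column mod 16 with carry):
  0997
+ 0B29
  ----
  col 0: 7(7) + 9(9) + 0 (carry in) = 16 → 0(0), carry out 1
  col 1: 9(9) + 2(2) + 1 (carry in) = 12 → C(12), carry out 0
  col 2: 9(9) + B(11) + 0 (carry in) = 20 → 4(4), carry out 1
  col 3: 0(0) + 0(0) + 1 (carry in) = 1 → 1(1), carry out 0
Reading digits MSB→LSB: 14C0
Strip leading zeros: 14C0
= 0x14C0


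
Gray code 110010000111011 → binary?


Gray code: 110010000111011
MSB stays the same: 1
Each subsequent bit = prev_binary XOR current_gray:
  B[1] = 1 XOR 1 = 0
  B[2] = 0 XOR 0 = 0
  B[3] = 0 XOR 0 = 0
  B[4] = 0 XOR 1 = 1
  B[5] = 1 XOR 0 = 1
  B[6] = 1 XOR 0 = 1
  B[7] = 1 XOR 0 = 1
  B[8] = 1 XOR 0 = 1
  B[9] = 1 XOR 1 = 0
  B[10] = 0 XOR 1 = 1
  B[11] = 1 XOR 1 = 0
  B[12] = 0 XOR 0 = 0
  B[13] = 0 XOR 1 = 1
  B[14] = 1 XOR 1 = 0
= 100011111010010 (18386 decimal)


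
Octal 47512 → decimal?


Positional values:
Position 0: 2 × 8^0 = 2
Position 1: 1 × 8^1 = 8
Position 2: 5 × 8^2 = 320
Position 3: 7 × 8^3 = 3584
Position 4: 4 × 8^4 = 16384
Sum = 2 + 8 + 320 + 3584 + 16384
= 20298


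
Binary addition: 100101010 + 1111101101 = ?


Align and add column by column (LSB to MSB, carry propagating):
  00100101010
+ 01111101101
  -----------
  col 0: 0 + 1 + 0 (carry in) = 1 → bit 1, carry out 0
  col 1: 1 + 0 + 0 (carry in) = 1 → bit 1, carry out 0
  col 2: 0 + 1 + 0 (carry in) = 1 → bit 1, carry out 0
  col 3: 1 + 1 + 0 (carry in) = 2 → bit 0, carry out 1
  col 4: 0 + 0 + 1 (carry in) = 1 → bit 1, carry out 0
  col 5: 1 + 1 + 0 (carry in) = 2 → bit 0, carry out 1
  col 6: 0 + 1 + 1 (carry in) = 2 → bit 0, carry out 1
  col 7: 0 + 1 + 1 (carry in) = 2 → bit 0, carry out 1
  col 8: 1 + 1 + 1 (carry in) = 3 → bit 1, carry out 1
  col 9: 0 + 1 + 1 (carry in) = 2 → bit 0, carry out 1
  col 10: 0 + 0 + 1 (carry in) = 1 → bit 1, carry out 0
Reading bits MSB→LSB: 10100010111
Strip leading zeros: 10100010111
= 10100010111


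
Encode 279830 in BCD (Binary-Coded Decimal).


Each digit → 4-bit binary:
  2 → 0010
  7 → 0111
  9 → 1001
  8 → 1000
  3 → 0011
  0 → 0000
= 0010 0111 1001 1000 0011 0000


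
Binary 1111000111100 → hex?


Group into 4-bit nibbles: 0001111000111100
  0001 = 1
  1110 = E
  0011 = 3
  1100 = C
= 0x1E3C


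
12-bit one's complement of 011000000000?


Original: 011000000000
Invert all bits:
  bit 0: 0 → 1
  bit 1: 1 → 0
  bit 2: 1 → 0
  bit 3: 0 → 1
  bit 4: 0 → 1
  bit 5: 0 → 1
  bit 6: 0 → 1
  bit 7: 0 → 1
  bit 8: 0 → 1
  bit 9: 0 → 1
  bit 10: 0 → 1
  bit 11: 0 → 1
= 100111111111


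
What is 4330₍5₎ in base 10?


Positional values (base 5):
  0 × 5^0 = 0 × 1 = 0
  3 × 5^1 = 3 × 5 = 15
  3 × 5^2 = 3 × 25 = 75
  4 × 5^3 = 4 × 125 = 500
Sum = 0 + 15 + 75 + 500
= 590


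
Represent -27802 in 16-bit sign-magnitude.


Sign bit: 1 (negative)
Magnitude: 27802 = 110110010011010
= 1110110010011010


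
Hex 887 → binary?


Each hex digit → 4 binary bits:
  8 = 1000
  8 = 1000
  7 = 0111
Concatenate: 1000 1000 0111
= 100010000111


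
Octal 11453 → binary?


Each octal digit → 3 binary bits:
  1 = 001
  1 = 001
  4 = 100
  5 = 101
  3 = 011
Concatenate: 001 001 100 101 011
= 001001100101011


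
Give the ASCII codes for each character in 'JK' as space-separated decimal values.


String: 'JK'  (2 characters)
Per-character ASCII lookup:
  'J': uppercase starts at 65: 'J' = 65 + 9 = 74
  'K': uppercase starts at 65: 'K' = 65 + 10 = 75
= 74 75


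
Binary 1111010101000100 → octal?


Group into 3-bit groups: 001111010101000100
  001 = 1
  111 = 7
  010 = 2
  101 = 5
  000 = 0
  100 = 4
= 0o172504


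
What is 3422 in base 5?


Divide by 5 repeatedly:
3422 ÷ 5 = 684 remainder 2
684 ÷ 5 = 136 remainder 4
136 ÷ 5 = 27 remainder 1
27 ÷ 5 = 5 remainder 2
5 ÷ 5 = 1 remainder 0
1 ÷ 5 = 0 remainder 1
Reading remainders bottom-up:
= 102142


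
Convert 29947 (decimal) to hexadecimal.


Divide by 16 repeatedly:
29947 ÷ 16 = 1871 remainder 11 (B)
1871 ÷ 16 = 116 remainder 15 (F)
116 ÷ 16 = 7 remainder 4 (4)
7 ÷ 16 = 0 remainder 7 (7)
Reading remainders bottom-up:
= 0x74FB


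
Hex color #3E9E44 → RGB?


Hex: #3E9E44
R = 3E₁₆ = 62
G = 9E₁₆ = 158
B = 44₁₆ = 68
= RGB(62, 158, 68)


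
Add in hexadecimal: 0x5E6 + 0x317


Align and add column by column (LSB to MSB, each column mod 16 with carry):
  05E6
+ 0317
  ----
  col 0: 6(6) + 7(7) + 0 (carry in) = 13 → D(13), carry out 0
  col 1: E(14) + 1(1) + 0 (carry in) = 15 → F(15), carry out 0
  col 2: 5(5) + 3(3) + 0 (carry in) = 8 → 8(8), carry out 0
  col 3: 0(0) + 0(0) + 0 (carry in) = 0 → 0(0), carry out 0
Reading digits MSB→LSB: 08FD
Strip leading zeros: 8FD
= 0x8FD


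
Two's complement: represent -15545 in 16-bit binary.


Original: 0011110010111001
Step 1 - Invert all bits: 1100001101000110
Step 2 - Add 1: 1100001101000110 + 1
= 1100001101000111 (represents -15545)


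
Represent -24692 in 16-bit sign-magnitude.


Sign bit: 1 (negative)
Magnitude: 24692 = 110000001110100
= 1110000001110100


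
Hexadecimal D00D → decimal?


Positional values:
Position 0: D × 16^0 = 13 × 1 = 13
Position 1: 0 × 16^1 = 0 × 16 = 0
Position 2: 0 × 16^2 = 0 × 256 = 0
Position 3: D × 16^3 = 13 × 4096 = 53248
Sum = 13 + 0 + 0 + 53248
= 53261


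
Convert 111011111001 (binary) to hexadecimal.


Group into 4-bit nibbles: 111011111001
  1110 = E
  1111 = F
  1001 = 9
= 0xEF9


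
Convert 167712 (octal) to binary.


Each octal digit → 3 binary bits:
  1 = 001
  6 = 110
  7 = 111
  7 = 111
  1 = 001
  2 = 010
Concatenate: 001 110 111 111 001 010
= 001110111111001010


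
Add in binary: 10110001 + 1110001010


Align and add column by column (LSB to MSB, carry propagating):
  00010110001
+ 01110001010
  -----------
  col 0: 1 + 0 + 0 (carry in) = 1 → bit 1, carry out 0
  col 1: 0 + 1 + 0 (carry in) = 1 → bit 1, carry out 0
  col 2: 0 + 0 + 0 (carry in) = 0 → bit 0, carry out 0
  col 3: 0 + 1 + 0 (carry in) = 1 → bit 1, carry out 0
  col 4: 1 + 0 + 0 (carry in) = 1 → bit 1, carry out 0
  col 5: 1 + 0 + 0 (carry in) = 1 → bit 1, carry out 0
  col 6: 0 + 0 + 0 (carry in) = 0 → bit 0, carry out 0
  col 7: 1 + 1 + 0 (carry in) = 2 → bit 0, carry out 1
  col 8: 0 + 1 + 1 (carry in) = 2 → bit 0, carry out 1
  col 9: 0 + 1 + 1 (carry in) = 2 → bit 0, carry out 1
  col 10: 0 + 0 + 1 (carry in) = 1 → bit 1, carry out 0
Reading bits MSB→LSB: 10000111011
Strip leading zeros: 10000111011
= 10000111011


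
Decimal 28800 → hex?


Divide by 16 repeatedly:
28800 ÷ 16 = 1800 remainder 0 (0)
1800 ÷ 16 = 112 remainder 8 (8)
112 ÷ 16 = 7 remainder 0 (0)
7 ÷ 16 = 0 remainder 7 (7)
Reading remainders bottom-up:
= 0x7080


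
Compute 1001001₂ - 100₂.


Align and subtract column by column (LSB to MSB, borrowing when needed):
  1001001
- 0000100
  -------
  col 0: (1 - 0 borrow-in) - 0 → 1 - 0 = 1, borrow out 0
  col 1: (0 - 0 borrow-in) - 0 → 0 - 0 = 0, borrow out 0
  col 2: (0 - 0 borrow-in) - 1 → borrow from next column: (0+2) - 1 = 1, borrow out 1
  col 3: (1 - 1 borrow-in) - 0 → 0 - 0 = 0, borrow out 0
  col 4: (0 - 0 borrow-in) - 0 → 0 - 0 = 0, borrow out 0
  col 5: (0 - 0 borrow-in) - 0 → 0 - 0 = 0, borrow out 0
  col 6: (1 - 0 borrow-in) - 0 → 1 - 0 = 1, borrow out 0
Reading bits MSB→LSB: 1000101
Strip leading zeros: 1000101
= 1000101


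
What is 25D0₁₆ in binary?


Each hex digit → 4 binary bits:
  2 = 0010
  5 = 0101
  D = 1101
  0 = 0000
Concatenate: 0010 0101 1101 0000
= 0010010111010000


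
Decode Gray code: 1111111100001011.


Gray code: 1111111100001011
MSB stays the same: 1
Each subsequent bit = prev_binary XOR current_gray:
  B[1] = 1 XOR 1 = 0
  B[2] = 0 XOR 1 = 1
  B[3] = 1 XOR 1 = 0
  B[4] = 0 XOR 1 = 1
  B[5] = 1 XOR 1 = 0
  B[6] = 0 XOR 1 = 1
  B[7] = 1 XOR 1 = 0
  B[8] = 0 XOR 0 = 0
  B[9] = 0 XOR 0 = 0
  B[10] = 0 XOR 0 = 0
  B[11] = 0 XOR 0 = 0
  B[12] = 0 XOR 1 = 1
  B[13] = 1 XOR 0 = 1
  B[14] = 1 XOR 1 = 0
  B[15] = 0 XOR 1 = 1
= 1010101000001101 (43533 decimal)


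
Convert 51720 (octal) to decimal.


Positional values:
Position 0: 0 × 8^0 = 0
Position 1: 2 × 8^1 = 16
Position 2: 7 × 8^2 = 448
Position 3: 1 × 8^3 = 512
Position 4: 5 × 8^4 = 20480
Sum = 0 + 16 + 448 + 512 + 20480
= 21456


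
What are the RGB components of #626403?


Hex: #626403
R = 62₁₆ = 98
G = 64₁₆ = 100
B = 03₁₆ = 3
= RGB(98, 100, 3)


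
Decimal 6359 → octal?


Divide by 8 repeatedly:
6359 ÷ 8 = 794 remainder 7
794 ÷ 8 = 99 remainder 2
99 ÷ 8 = 12 remainder 3
12 ÷ 8 = 1 remainder 4
1 ÷ 8 = 0 remainder 1
Reading remainders bottom-up:
= 0o14327


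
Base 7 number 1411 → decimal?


Positional values (base 7):
  1 × 7^0 = 1 × 1 = 1
  1 × 7^1 = 1 × 7 = 7
  4 × 7^2 = 4 × 49 = 196
  1 × 7^3 = 1 × 343 = 343
Sum = 1 + 7 + 196 + 343
= 547


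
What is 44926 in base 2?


Divide by 2 repeatedly:
44926 ÷ 2 = 22463 remainder 0
22463 ÷ 2 = 11231 remainder 1
11231 ÷ 2 = 5615 remainder 1
5615 ÷ 2 = 2807 remainder 1
2807 ÷ 2 = 1403 remainder 1
1403 ÷ 2 = 701 remainder 1
701 ÷ 2 = 350 remainder 1
350 ÷ 2 = 175 remainder 0
175 ÷ 2 = 87 remainder 1
87 ÷ 2 = 43 remainder 1
43 ÷ 2 = 21 remainder 1
21 ÷ 2 = 10 remainder 1
10 ÷ 2 = 5 remainder 0
5 ÷ 2 = 2 remainder 1
2 ÷ 2 = 1 remainder 0
1 ÷ 2 = 0 remainder 1
Reading remainders bottom-up:
= 1010111101111110


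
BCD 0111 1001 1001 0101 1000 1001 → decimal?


Each 4-bit group → digit:
  0111 → 7
  1001 → 9
  1001 → 9
  0101 → 5
  1000 → 8
  1001 → 9
= 799589


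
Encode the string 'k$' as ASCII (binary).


String: 'k$'  (2 characters)
Per-character ASCII lookup:
  'k': lowercase starts at 97: 'k' = 97 + 10 = 107 → 1101011
  '$': special character: '$' = 36 → 100100
= 1101011 100100


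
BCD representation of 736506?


Each digit → 4-bit binary:
  7 → 0111
  3 → 0011
  6 → 0110
  5 → 0101
  0 → 0000
  6 → 0110
= 0111 0011 0110 0101 0000 0110


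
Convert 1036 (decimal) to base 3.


Divide by 3 repeatedly:
1036 ÷ 3 = 345 remainder 1
345 ÷ 3 = 115 remainder 0
115 ÷ 3 = 38 remainder 1
38 ÷ 3 = 12 remainder 2
12 ÷ 3 = 4 remainder 0
4 ÷ 3 = 1 remainder 1
1 ÷ 3 = 0 remainder 1
Reading remainders bottom-up:
= 1102101


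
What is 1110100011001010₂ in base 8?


Group into 3-bit groups: 001110100011001010
  001 = 1
  110 = 6
  100 = 4
  011 = 3
  001 = 1
  010 = 2
= 0o164312


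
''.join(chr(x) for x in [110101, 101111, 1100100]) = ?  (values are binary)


Codes (binary): 110101 101111 1100100
Per-code ASCII lookup:
  110101 = 53  (range 48-57: digits, 53 - 48 = 5) → '5'
  101111 = 47  (special character) → '/'
  1100100 = 100  (range 97-122: lowercase, 100 - 97 = 3) → 'd'
= '5/d'


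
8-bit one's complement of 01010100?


Original: 01010100
Invert all bits:
  bit 0: 0 → 1
  bit 1: 1 → 0
  bit 2: 0 → 1
  bit 3: 1 → 0
  bit 4: 0 → 1
  bit 5: 1 → 0
  bit 6: 0 → 1
  bit 7: 0 → 1
= 10101011


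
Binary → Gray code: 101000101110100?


Binary: 101000101110100
Gray code: G = B XOR (B >> 1)
B >> 1 = 010100010111010
101000101110100 XOR 010100010111010:
  1 XOR 0 = 1
  0 XOR 1 = 1
  1 XOR 0 = 1
  0 XOR 1 = 1
  0 XOR 0 = 0
  0 XOR 0 = 0
  1 XOR 0 = 1
  0 XOR 1 = 1
  1 XOR 0 = 1
  1 XOR 1 = 0
  1 XOR 1 = 0
  0 XOR 1 = 1
  1 XOR 0 = 1
  0 XOR 1 = 1
  0 XOR 0 = 0
= 111100111001110


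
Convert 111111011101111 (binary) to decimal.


Positional values:
Bit 0: 1 × 2^0 = 1
Bit 1: 1 × 2^1 = 2
Bit 2: 1 × 2^2 = 4
Bit 3: 1 × 2^3 = 8
Bit 5: 1 × 2^5 = 32
Bit 6: 1 × 2^6 = 64
Bit 7: 1 × 2^7 = 128
Bit 9: 1 × 2^9 = 512
Bit 10: 1 × 2^10 = 1024
Bit 11: 1 × 2^11 = 2048
Bit 12: 1 × 2^12 = 4096
Bit 13: 1 × 2^13 = 8192
Bit 14: 1 × 2^14 = 16384
Sum = 1 + 2 + 4 + 8 + 32 + 64 + 128 + 512 + 1024 + 2048 + 4096 + 8192 + 16384
= 32495


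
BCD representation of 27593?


Each digit → 4-bit binary:
  2 → 0010
  7 → 0111
  5 → 0101
  9 → 1001
  3 → 0011
= 0010 0111 0101 1001 0011


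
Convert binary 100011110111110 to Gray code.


Binary: 100011110111110
Gray code: G = B XOR (B >> 1)
B >> 1 = 010001111011111
100011110111110 XOR 010001111011111:
  1 XOR 0 = 1
  0 XOR 1 = 1
  0 XOR 0 = 0
  0 XOR 0 = 0
  1 XOR 0 = 1
  1 XOR 1 = 0
  1 XOR 1 = 0
  1 XOR 1 = 0
  0 XOR 1 = 1
  1 XOR 0 = 1
  1 XOR 1 = 0
  1 XOR 1 = 0
  1 XOR 1 = 0
  1 XOR 1 = 0
  0 XOR 1 = 1
= 110010001100001


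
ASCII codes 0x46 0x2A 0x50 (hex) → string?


Codes (hex): 0x46 0x2A 0x50
Per-code ASCII lookup:
  0x46 = 70  (range 65-90: uppercase, 70 - 65 = 5) → 'F'
  0x2A = 42  (special character) → '*'
  0x50 = 80  (range 65-90: uppercase, 80 - 65 = 15) → 'P'
= 'F*P'


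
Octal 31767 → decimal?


Positional values:
Position 0: 7 × 8^0 = 7
Position 1: 6 × 8^1 = 48
Position 2: 7 × 8^2 = 448
Position 3: 1 × 8^3 = 512
Position 4: 3 × 8^4 = 12288
Sum = 7 + 48 + 448 + 512 + 12288
= 13303


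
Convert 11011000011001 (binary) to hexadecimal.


Group into 4-bit nibbles: 0011011000011001
  0011 = 3
  0110 = 6
  0001 = 1
  1001 = 9
= 0x3619


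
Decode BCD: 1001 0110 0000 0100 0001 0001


Each 4-bit group → digit:
  1001 → 9
  0110 → 6
  0000 → 0
  0100 → 4
  0001 → 1
  0001 → 1
= 960411


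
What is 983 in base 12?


Divide by 12 repeatedly:
983 ÷ 12 = 81 remainder 11
81 ÷ 12 = 6 remainder 9
6 ÷ 12 = 0 remainder 6
Reading remainders bottom-up:
= 69B


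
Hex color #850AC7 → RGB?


Hex: #850AC7
R = 85₁₆ = 133
G = 0A₁₆ = 10
B = C7₁₆ = 199
= RGB(133, 10, 199)
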